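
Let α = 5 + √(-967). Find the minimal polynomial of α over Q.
m_α(x) = x^2 - 10x + 992

From α - 5 = √(-967), squaring gives (α - 5)^2 = -967, i.e. α^2 - 10α + 25 = -967, so α^2 - 10α + 992 = 0. The discriminant of x^2 - 10x + 992 is (-10)^2 - 4·(992) = 100 - 3968 = -3868, and 4·(-967) is not a perfect square in Q since -967 is squarefree and ≠ 1. Hence x^2 - 10x + 992 is irreducible over Q and is the minimal polynomial of α.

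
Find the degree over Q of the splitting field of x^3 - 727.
[K : Q] = 6

The roots of x^3 - 727 are ∛727, ω∛727, ω^2∛727 where ω = e^(2πi/3) is a primitive cube root of unity, so K = Q(∛727, ω). Now [Q(∛727):Q] = 3 (since 727 is not a perfect cube, x^3 - 727 is irreducible) and [Q(ω):Q] = 2. Both 2 and 3 divide [K:Q], and [K:Q] ≤ 3·2 = 6, so [K:Q] = 6. (Equivalently: Q(∛727) ⊂ R but ω ∉ R, so [K : Q(∛727)] = 2.)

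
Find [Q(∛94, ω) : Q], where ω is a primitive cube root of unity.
[Q(∛94, ω) : Q] = 6

[Q(∛94):Q] = 3 (min poly x^3 - 94, irreducible since 94 is not a perfect cube). [Q(ω):Q] = 2 (min poly x^2 + x + 1). Since Q(∛94) ⊂ R and ω ∉ R, we have ω ∉ Q(∛94), so x^2 + x + 1 remains irreducible over Q(∛94) and [Q(∛94, ω) : Q(∛94)] = 2. By the tower law, [Q(∛94, ω) : Q] = 3 · 2 = 6. (In fact Q(∛94, ω) is the splitting field of x^3 - 94 over Q.)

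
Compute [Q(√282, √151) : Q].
[Q(√282, √151) : Q] = 4

[Q(√282):Q] = 2 (min poly x^2 - 282, irreducible since 282 is squarefree > 1). For the top step, suppose √151 ∈ Q(√282), say √151 = c + d√282 with c, d ∈ Q. Squaring: 151 = c^2 + 282d^2 + 2cd√282. Since √282 ∉ Q this forces 2cd = 0. If d = 0 then √151 = c ∈ Q, contradicting 151 squarefree > 1. If c = 0 then 151 = 282d^2, so 282·151 = (282d)^2 is a perfect square in Q — but 282·151 = 42582 is not a perfect square (since 282 and 151 are distinct squarefree integers). Contradiction. Hence √151 ∉ Q(√282), so x^2 - 151 stays irreducible over Q(√282) and [Q(√282, √151) : Q(√282)] = 2. By the tower law, [Q(√282, √151) : Q] = 2 · 2 = 4.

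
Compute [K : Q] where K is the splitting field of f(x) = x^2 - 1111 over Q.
[K : Q] = 2

f(x) = x^2 - 1111 factors as (x - √1111)(x + √1111). The splitting field is K = Q(√1111). Since 1111 is squarefree and > 1, it is not a perfect square, so x^2 - 1111 is irreducible over Q and [Q(√1111) : Q] = 2. Hence [K : Q] = 2.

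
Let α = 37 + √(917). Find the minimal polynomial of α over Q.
m_α(x) = x^2 - 74x + 452

From α - 37 = √(917), squaring gives (α - 37)^2 = 917, i.e. α^2 - 74α + 1369 = 917, so α^2 - 74α + 452 = 0. The discriminant of x^2 - 74x + 452 is (-74)^2 - 4·(452) = 5476 - 1808 = 3668, and 4·(917) is not a perfect square in Q since 917 is squarefree and ≠ 1. Hence x^2 - 74x + 452 is irreducible over Q and is the minimal polynomial of α.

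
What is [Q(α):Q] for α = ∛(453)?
[Q(α):Q] = 3

The minimal polynomial of α is x^3 - 453, irreducible over Q since 453 is not a perfect cube (so x^3 - 453 has no rational root). Hence [Q(α):Q] = deg(m_α) = 3.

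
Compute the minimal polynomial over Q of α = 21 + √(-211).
m_α(x) = x^2 - 42x + 652

From α - 21 = √(-211), squaring gives (α - 21)^2 = -211, i.e. α^2 - 42α + 441 = -211, so α^2 - 42α + 652 = 0. The discriminant of x^2 - 42x + 652 is (-42)^2 - 4·(652) = 1764 - 2608 = -844, and 4·(-211) is not a perfect square in Q since -211 is squarefree and ≠ 1. Hence x^2 - 42x + 652 is irreducible over Q and is the minimal polynomial of α.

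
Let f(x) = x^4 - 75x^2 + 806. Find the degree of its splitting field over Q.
[K : Q] = 4

Solving the quadratic in x^2: x^2 = (75 ± √(75^2 - 4·806))/2 = (75 ± √2401)/2 = (75 ± 49)/2, giving x^2 = 13 or x^2 = 62. So f(x) = (x^2 - 13)(x^2 - 62) and the roots of f are ±√13, ±√62. Hence the splitting field is K = Q(√13, √62). Since 13 and 62 are distinct squarefree integers > 1, their product 806 is not a perfect square, so √62 ∉ Q(√13). By the tower law [K:Q] = [Q(√13,√62):Q(√13)] · [Q(√13):Q] = 2 · 2 = 4.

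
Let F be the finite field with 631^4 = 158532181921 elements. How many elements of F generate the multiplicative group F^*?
There are φ(158532181920) = 35777064960 primitive elements

F_q^* is cyclic of order q - 1 = 158532181920. A cyclic group of order m has exactly φ(m) generators. Here m = 158532181920 = 2^5 · 3^2 · 5 · 7 · 79 · 199081, so the number of primitive elements is φ(158532181920) = 35777064960.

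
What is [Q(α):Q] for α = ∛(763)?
[Q(α):Q] = 3

The minimal polynomial of α is x^3 - 763, irreducible over Q since 763 is not a perfect cube (so x^3 - 763 has no rational root). Hence [Q(α):Q] = deg(m_α) = 3.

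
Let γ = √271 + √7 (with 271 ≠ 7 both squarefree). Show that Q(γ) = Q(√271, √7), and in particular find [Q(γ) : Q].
[Q(γ) : Q] = 4 (equivalently, Q(γ) = Q(√271, √7))

Obviously Q(γ) ⊆ Q(√271, √7), and [Q(√271, √7):Q] = 4 (since 271, 7 are distinct squarefree integers > 1 with 1897 not a perfect square). To show equality we compute the minimal polynomial of γ. From γ = √271 + √7: γ^2 = 271 + 2√(1897) + 7 = 278 + 2√(1897), so γ^2 - 278 = 2√(1897); squaring, (γ^2 - 278)^2 = 4·1897, i.e. γ^4 - 556γ^2 + 77284 - 7588 = 0, i.e. γ^4 - 556γ^2 + 69696 = 0. So γ is a root of x^4 - 556x^2 + 69696. This polynomial is irreducible over Q: it has no rational root (each ±√271 ± √7 is irrational), and any factorization into two quadratics over Q would force √(1897) ∈ Q (pairing opposite roots) or √271, √7 ∈ Q (other pairings), all impossible. Hence [Q(γ):Q] = 4 = [Q(√271, √7):Q], so Q(γ) = Q(√271, √7).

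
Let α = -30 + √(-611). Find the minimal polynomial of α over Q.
m_α(x) = x^2 + 60x + 1511

From α + 30 = √(-611), squaring gives (α + 30)^2 = -611, i.e. α^2 + 60α + 900 = -611, so α^2 + 60α + 1511 = 0. The discriminant of x^2 + 60x + 1511 is (60)^2 - 4·(1511) = 3600 - 6044 = -2444, and 4·(-611) is not a perfect square in Q since -611 is squarefree and ≠ 1. Hence x^2 + 60x + 1511 is irreducible over Q and is the minimal polynomial of α.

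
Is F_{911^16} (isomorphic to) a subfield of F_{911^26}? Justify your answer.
No: F_{911^16} is not a subfield of F_{911^26}

F_{p^m} embeds in F_{p^n} iff m | n. Here 16 ∤ 26 (since 26 = 1·16 + 10 with remainder 10 ≠ 0), so F_{911^16} is not a subfield of F_{911^26}. Equivalently: if it were, the tower law would give 16 = [F_{911^16}:F_911] dividing [F_{911^26}:F_911] = 26, contradiction.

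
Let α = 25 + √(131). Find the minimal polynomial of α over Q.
m_α(x) = x^2 - 50x + 494

From α - 25 = √(131), squaring gives (α - 25)^2 = 131, i.e. α^2 - 50α + 625 = 131, so α^2 - 50α + 494 = 0. The discriminant of x^2 - 50x + 494 is (-50)^2 - 4·(494) = 2500 - 1976 = 524, and 4·(131) is not a perfect square in Q since 131 is squarefree and ≠ 1. Hence x^2 - 50x + 494 is irreducible over Q and is the minimal polynomial of α.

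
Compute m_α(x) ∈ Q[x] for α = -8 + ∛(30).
m_α(x) = x^3 + 24x^2 + 192x + 482

Set β = α + 8 = ∛(30), so β^3 = 30. Then (α + 8)^3 - 30 = 0, i.e. α is a root of g(x) = (x + 8)^3 - 30 = x^3 + 24x^2 + 192x + 482. Since g(x) = h(x + 8) where h(x) = x^3 - 30, and h is irreducible over Q (because 30 is not a perfect cube, so h has no rational root, and a monic cubic with no rational root is irreducible), g is also irreducible (irreducibility is preserved under the substitution x → x + 8). Hence m_α(x) = x^3 + 24x^2 + 192x + 482.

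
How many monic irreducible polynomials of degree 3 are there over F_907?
There are 248713912 monic irreducible polynomials of degree 3 over F_907

Each element of F_{907^3} that lies in no proper subfield is a root of exactly one monic irreducible of degree 3 over F_907, and each such polynomial has 3 distinct roots in F_{907^3}. By Möbius inversion the count is N_907(3) = (1/3) Σ_{d|3} μ(3/d) · 907^d = (1/3)(μ(3)·907^1 + μ(1)·907^3) = 746141736/3 = 248713912.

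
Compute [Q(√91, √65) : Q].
[Q(√91, √65) : Q] = 4

[Q(√91):Q] = 2 (min poly x^2 - 91, irreducible since 91 is squarefree > 1). For the top step, suppose √65 ∈ Q(√91), say √65 = c + d√91 with c, d ∈ Q. Squaring: 65 = c^2 + 91d^2 + 2cd√91. Since √91 ∉ Q this forces 2cd = 0. If d = 0 then √65 = c ∈ Q, contradicting 65 squarefree > 1. If c = 0 then 65 = 91d^2, so 91·65 = (91d)^2 is a perfect square in Q — but 91·65 = 5915 is not a perfect square (since 91 and 65 are distinct squarefree integers). Contradiction. Hence √65 ∉ Q(√91), so x^2 - 65 stays irreducible over Q(√91) and [Q(√91, √65) : Q(√91)] = 2. By the tower law, [Q(√91, √65) : Q] = 2 · 2 = 4.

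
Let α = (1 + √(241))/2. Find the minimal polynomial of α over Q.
m_α(x) = x^2 - x - 60

From 2α - 1 = √(241), squaring gives (2α - 1)^2 = 241, i.e. 4α^2 - 4α + 1 = 241, so α^2 - α + (1 - 241)/4 = 0. Since 241 ≡ 1 (mod 4), (1 - 241)/4 = -60 ∈ Z. The polynomial x^2 - x - 60 has discriminant 1 - 4·(-60) = 241, which is not a perfect square in Q (d = 241 is squarefree and ≠ 1), so x^2 - x - 60 is irreducible over Q. It is the minimal polynomial of α.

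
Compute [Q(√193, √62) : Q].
[Q(√193, √62) : Q] = 4

[Q(√193):Q] = 2 (min poly x^2 - 193, irreducible since 193 is squarefree > 1). For the top step, suppose √62 ∈ Q(√193), say √62 = c + d√193 with c, d ∈ Q. Squaring: 62 = c^2 + 193d^2 + 2cd√193. Since √193 ∉ Q this forces 2cd = 0. If d = 0 then √62 = c ∈ Q, contradicting 62 squarefree > 1. If c = 0 then 62 = 193d^2, so 193·62 = (193d)^2 is a perfect square in Q — but 193·62 = 11966 is not a perfect square (since 193 and 62 are distinct squarefree integers). Contradiction. Hence √62 ∉ Q(√193), so x^2 - 62 stays irreducible over Q(√193) and [Q(√193, √62) : Q(√193)] = 2. By the tower law, [Q(√193, √62) : Q] = 2 · 2 = 4.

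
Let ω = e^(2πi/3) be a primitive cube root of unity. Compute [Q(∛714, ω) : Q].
[Q(∛714, ω) : Q] = 6

[Q(∛714):Q] = 3 (min poly x^3 - 714, irreducible since 714 is not a perfect cube). [Q(ω):Q] = 2 (min poly x^2 + x + 1). Since Q(∛714) ⊂ R and ω ∉ R, we have ω ∉ Q(∛714), so x^2 + x + 1 remains irreducible over Q(∛714) and [Q(∛714, ω) : Q(∛714)] = 2. By the tower law, [Q(∛714, ω) : Q] = 3 · 2 = 6. (In fact Q(∛714, ω) is the splitting field of x^3 - 714 over Q.)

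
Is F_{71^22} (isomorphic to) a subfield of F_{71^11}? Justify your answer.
No: F_{71^22} is not a subfield of F_{71^11}

F_{p^m} embeds in F_{p^n} iff m | n. Here 22 ∤ 11 (since 11 = 0·22 + 11 with remainder 11 ≠ 0), so F_{71^22} is not a subfield of F_{71^11}. Equivalently: if it were, the tower law would give 22 = [F_{71^22}:F_71] dividing [F_{71^11}:F_71] = 11, contradiction.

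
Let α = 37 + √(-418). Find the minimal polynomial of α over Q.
m_α(x) = x^2 - 74x + 1787

From α - 37 = √(-418), squaring gives (α - 37)^2 = -418, i.e. α^2 - 74α + 1369 = -418, so α^2 - 74α + 1787 = 0. The discriminant of x^2 - 74x + 1787 is (-74)^2 - 4·(1787) = 5476 - 7148 = -1672, and 4·(-418) is not a perfect square in Q since -418 is squarefree and ≠ 1. Hence x^2 - 74x + 1787 is irreducible over Q and is the minimal polynomial of α.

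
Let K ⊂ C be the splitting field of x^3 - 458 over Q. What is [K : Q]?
[K : Q] = 6

The roots of x^3 - 458 are ∛458, ω∛458, ω^2∛458 where ω = e^(2πi/3) is a primitive cube root of unity, so K = Q(∛458, ω). Now [Q(∛458):Q] = 3 (since 458 is not a perfect cube, x^3 - 458 is irreducible) and [Q(ω):Q] = 2. Both 2 and 3 divide [K:Q], and [K:Q] ≤ 3·2 = 6, so [K:Q] = 6. (Equivalently: Q(∛458) ⊂ R but ω ∉ R, so [K : Q(∛458)] = 2.)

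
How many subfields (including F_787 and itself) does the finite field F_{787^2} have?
F_{787^2} has 2 subfields

The subfields of F_{p^n} are exactly the fields F_{p^d} for d | n (each is the fixed field of the unique index-d subgroup of Gal(F_{p^n}/F_p) ≅ Z/nZ). The divisors of n = 2 are {1, 2}, giving 2 subfields: F_{787^1}, F_{787^2}.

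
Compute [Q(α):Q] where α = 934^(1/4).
[Q(α):Q] = 4

α is a root of x^4 - 934. By Eisenstein's criterion at the prime p = 2 (which divides the constant term 934 but p^2 = 4 does not, since 934 is squarefree), x^4 - 934 is irreducible over Q. Hence [Q(α):Q] = 4.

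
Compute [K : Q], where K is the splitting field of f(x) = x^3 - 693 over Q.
[K : Q] = 6

The roots of x^3 - 693 are ∛693, ω∛693, ω^2∛693 where ω = e^(2πi/3) is a primitive cube root of unity, so K = Q(∛693, ω). Now [Q(∛693):Q] = 3 (since 693 is not a perfect cube, x^3 - 693 is irreducible) and [Q(ω):Q] = 2. Both 2 and 3 divide [K:Q], and [K:Q] ≤ 3·2 = 6, so [K:Q] = 6. (Equivalently: Q(∛693) ⊂ R but ω ∉ R, so [K : Q(∛693)] = 2.)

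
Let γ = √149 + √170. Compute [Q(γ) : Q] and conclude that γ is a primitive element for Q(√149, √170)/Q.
[Q(γ) : Q] = 4 (equivalently, Q(γ) = Q(√149, √170))

Obviously Q(γ) ⊆ Q(√149, √170), and [Q(√149, √170):Q] = 4 (since 149, 170 are distinct squarefree integers > 1 with 25330 not a perfect square). To show equality we compute the minimal polynomial of γ. From γ = √149 + √170: γ^2 = 149 + 2√(25330) + 170 = 319 + 2√(25330), so γ^2 - 319 = 2√(25330); squaring, (γ^2 - 319)^2 = 4·25330, i.e. γ^4 - 638γ^2 + 101761 - 101320 = 0, i.e. γ^4 - 638γ^2 + 441 = 0. So γ is a root of x^4 - 638x^2 + 441. This polynomial is irreducible over Q: it has no rational root (each ±√149 ± √170 is irrational), and any factorization into two quadratics over Q would force √(25330) ∈ Q (pairing opposite roots) or √149, √170 ∈ Q (other pairings), all impossible. Hence [Q(γ):Q] = 4 = [Q(√149, √170):Q], so Q(γ) = Q(√149, √170).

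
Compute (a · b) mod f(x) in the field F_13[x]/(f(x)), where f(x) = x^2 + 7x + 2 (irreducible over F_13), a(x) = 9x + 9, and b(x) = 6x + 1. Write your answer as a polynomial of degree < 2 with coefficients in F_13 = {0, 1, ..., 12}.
a · b ≡ 10x + 5 (mod f(x))

Multiply in F_13[x]: a(x)·b(x) = (9x + 9)·(6x + 1) = 2x^2 + 11x + 9. This has degree ≥ 2, so divide by f(x) over F_13: 2x^2 + 11x + 9 = (2)·(x^2 + 7x + 2) + (10x + 5). Hence a·b ≡ 10x + 5 (mod f). (F_13[x]/(f) is a field with 13^2 = 169 elements since f is irreducible of degree 2.)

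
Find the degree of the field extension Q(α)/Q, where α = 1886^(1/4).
[Q(α):Q] = 4

α is a root of x^4 - 1886. By Eisenstein's criterion at the prime p = 2 (which divides the constant term 1886 but p^2 = 4 does not, since 1886 is squarefree), x^4 - 1886 is irreducible over Q. Hence [Q(α):Q] = 4.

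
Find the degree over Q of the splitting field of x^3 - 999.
[K : Q] = 6

The roots of x^3 - 999 are ∛999, ω∛999, ω^2∛999 where ω = e^(2πi/3) is a primitive cube root of unity, so K = Q(∛999, ω). Now [Q(∛999):Q] = 3 (since 999 is not a perfect cube, x^3 - 999 is irreducible) and [Q(ω):Q] = 2. Both 2 and 3 divide [K:Q], and [K:Q] ≤ 3·2 = 6, so [K:Q] = 6. (Equivalently: Q(∛999) ⊂ R but ω ∉ R, so [K : Q(∛999)] = 2.)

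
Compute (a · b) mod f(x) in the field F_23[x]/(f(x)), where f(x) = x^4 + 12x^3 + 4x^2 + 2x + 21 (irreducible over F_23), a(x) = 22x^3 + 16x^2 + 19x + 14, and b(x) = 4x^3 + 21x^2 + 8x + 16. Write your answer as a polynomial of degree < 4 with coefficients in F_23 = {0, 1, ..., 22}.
a · b ≡ 18x^3 + 3x^2 + 10x + 7 (mod f(x))

Multiply in F_23[x]: a(x)·b(x) = (22x^3 + 16x^2 + 19x + 14)·(4x^3 + 21x^2 + 8x + 16) = 19x^6 + 20x^5 + 13x^4 + 15x^3 + 12x^2 + 2x + 17. This has degree ≥ 4, so divide by f(x) over F_23: 19x^6 + 20x^5 + 13x^4 + 15x^3 + 12x^2 + 2x + 17 = (19x^2 + 22x + 18)·(x^4 + 12x^3 + 4x^2 + 2x + 21) + (18x^3 + 3x^2 + 10x + 7). Hence a·b ≡ 18x^3 + 3x^2 + 10x + 7 (mod f). (F_23[x]/(f) is a field with 23^4 = 279841 elements since f is irreducible of degree 4.)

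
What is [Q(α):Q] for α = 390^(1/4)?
[Q(α):Q] = 4

α is a root of x^4 - 390. By Eisenstein's criterion at the prime p = 2 (which divides the constant term 390 but p^2 = 4 does not, since 390 is squarefree), x^4 - 390 is irreducible over Q. Hence [Q(α):Q] = 4.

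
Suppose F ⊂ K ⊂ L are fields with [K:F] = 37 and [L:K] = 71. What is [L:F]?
[L:F] = 2627

The tower law says that for any tower of field extensions F ⊂ K ⊂ L with finite degrees, [L:F] = [L:K] · [K:F]. Here this gives [L:F] = 71 · 37 = 2627.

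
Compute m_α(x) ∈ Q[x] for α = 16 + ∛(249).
m_α(x) = x^3 - 48x^2 + 768x - 4345

Set β = α - 16 = ∛(249), so β^3 = 249. Then (α - 16)^3 - 249 = 0, i.e. α is a root of g(x) = (x - 16)^3 - 249 = x^3 - 48x^2 + 768x - 4345. Since g(x) = h(x - 16) where h(x) = x^3 - 249, and h is irreducible over Q (because 249 is not a perfect cube, so h has no rational root, and a monic cubic with no rational root is irreducible), g is also irreducible (irreducibility is preserved under the substitution x → x - 16). Hence m_α(x) = x^3 - 48x^2 + 768x - 4345.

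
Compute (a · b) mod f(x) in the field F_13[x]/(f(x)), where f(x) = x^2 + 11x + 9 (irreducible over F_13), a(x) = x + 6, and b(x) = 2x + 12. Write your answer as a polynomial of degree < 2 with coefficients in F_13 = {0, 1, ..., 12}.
a · b ≡ 2x + 2 (mod f(x))

Multiply in F_13[x]: a(x)·b(x) = (x + 6)·(2x + 12) = 2x^2 + 11x + 7. This has degree ≥ 2, so divide by f(x) over F_13: 2x^2 + 11x + 7 = (2)·(x^2 + 11x + 9) + (2x + 2). Hence a·b ≡ 2x + 2 (mod f). (F_13[x]/(f) is a field with 13^2 = 169 elements since f is irreducible of degree 2.)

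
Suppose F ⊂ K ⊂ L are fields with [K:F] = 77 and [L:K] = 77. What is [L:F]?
[L:F] = 5929

The tower law says that for any tower of field extensions F ⊂ K ⊂ L with finite degrees, [L:F] = [L:K] · [K:F]. Here this gives [L:F] = 77 · 77 = 5929.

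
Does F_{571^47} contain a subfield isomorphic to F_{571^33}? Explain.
No: F_{571^33} is not a subfield of F_{571^47}

F_{p^m} embeds in F_{p^n} iff m | n. Here 33 ∤ 47 (since 47 = 1·33 + 14 with remainder 14 ≠ 0), so F_{571^33} is not a subfield of F_{571^47}. Equivalently: if it were, the tower law would give 33 = [F_{571^33}:F_571] dividing [F_{571^47}:F_571] = 47, contradiction.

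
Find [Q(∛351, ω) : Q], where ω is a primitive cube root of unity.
[Q(∛351, ω) : Q] = 6

[Q(∛351):Q] = 3 (min poly x^3 - 351, irreducible since 351 is not a perfect cube). [Q(ω):Q] = 2 (min poly x^2 + x + 1). Since Q(∛351) ⊂ R and ω ∉ R, we have ω ∉ Q(∛351), so x^2 + x + 1 remains irreducible over Q(∛351) and [Q(∛351, ω) : Q(∛351)] = 2. By the tower law, [Q(∛351, ω) : Q] = 3 · 2 = 6. (In fact Q(∛351, ω) is the splitting field of x^3 - 351 over Q.)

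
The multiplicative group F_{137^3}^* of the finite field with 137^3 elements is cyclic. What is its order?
|F_{137^3}^*| = 2571352

F_{137^3} has 137^3 = 2571353 elements; its multiplicative group consists of all nonzero elements, so |F_{137^3}^*| = 2571353 - 1 = 2571352. (It is cyclic since any finite subgroup of the multiplicative group of a field is cyclic.)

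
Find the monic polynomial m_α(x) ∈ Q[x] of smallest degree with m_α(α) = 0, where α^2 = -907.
m_α(x) = x^2 + 907

α satisfies α^2 + 907 = 0, so x^2 + 907 annihilates α. Since d = -907 is squarefree and ≠ 1, it is not a perfect square in Q, so x^2 + 907 has no rational root and is therefore irreducible over Q (a degree-2 polynomial over a field is irreducible iff it has no root). Hence m_α(x) = x^2 + 907.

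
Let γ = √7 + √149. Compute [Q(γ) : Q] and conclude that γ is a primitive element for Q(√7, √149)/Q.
[Q(γ) : Q] = 4 (equivalently, Q(γ) = Q(√7, √149))

Obviously Q(γ) ⊆ Q(√7, √149), and [Q(√7, √149):Q] = 4 (since 7, 149 are distinct squarefree integers > 1 with 1043 not a perfect square). To show equality we compute the minimal polynomial of γ. From γ = √7 + √149: γ^2 = 7 + 2√(1043) + 149 = 156 + 2√(1043), so γ^2 - 156 = 2√(1043); squaring, (γ^2 - 156)^2 = 4·1043, i.e. γ^4 - 312γ^2 + 24336 - 4172 = 0, i.e. γ^4 - 312γ^2 + 20164 = 0. So γ is a root of x^4 - 312x^2 + 20164. This polynomial is irreducible over Q: it has no rational root (each ±√7 ± √149 is irrational), and any factorization into two quadratics over Q would force √(1043) ∈ Q (pairing opposite roots) or √7, √149 ∈ Q (other pairings), all impossible. Hence [Q(γ):Q] = 4 = [Q(√7, √149):Q], so Q(γ) = Q(√7, √149).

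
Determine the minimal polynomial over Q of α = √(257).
m_α(x) = x^2 - 257

α satisfies α^2 - 257 = 0, so x^2 - 257 annihilates α. Since d = 257 is squarefree and ≠ 1, it is not a perfect square in Q, so x^2 - 257 has no rational root and is therefore irreducible over Q (a degree-2 polynomial over a field is irreducible iff it has no root). Hence m_α(x) = x^2 - 257.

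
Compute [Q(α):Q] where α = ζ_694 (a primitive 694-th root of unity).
[Q(α):Q] = 346

The minimal polynomial of ζ_694 over Q is the 694-th cyclotomic polynomial Φ_694(x), which is irreducible over Q and has degree φ(694) = 346. Hence [Q(α):Q] = φ(694) = 346.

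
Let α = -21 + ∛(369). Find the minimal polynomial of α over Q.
m_α(x) = x^3 + 63x^2 + 1323x + 8892

Set β = α + 21 = ∛(369), so β^3 = 369. Then (α + 21)^3 - 369 = 0, i.e. α is a root of g(x) = (x + 21)^3 - 369 = x^3 + 63x^2 + 1323x + 8892. Since g(x) = h(x + 21) where h(x) = x^3 - 369, and h is irreducible over Q (because 369 is not a perfect cube, so h has no rational root, and a monic cubic with no rational root is irreducible), g is also irreducible (irreducibility is preserved under the substitution x → x + 21). Hence m_α(x) = x^3 + 63x^2 + 1323x + 8892.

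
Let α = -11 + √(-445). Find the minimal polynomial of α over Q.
m_α(x) = x^2 + 22x + 566

From α + 11 = √(-445), squaring gives (α + 11)^2 = -445, i.e. α^2 + 22α + 121 = -445, so α^2 + 22α + 566 = 0. The discriminant of x^2 + 22x + 566 is (22)^2 - 4·(566) = 484 - 2264 = -1780, and 4·(-445) is not a perfect square in Q since -445 is squarefree and ≠ 1. Hence x^2 + 22x + 566 is irreducible over Q and is the minimal polynomial of α.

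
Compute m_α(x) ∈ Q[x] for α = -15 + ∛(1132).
m_α(x) = x^3 + 45x^2 + 675x + 2243

Set β = α + 15 = ∛(1132), so β^3 = 1132. Then (α + 15)^3 - 1132 = 0, i.e. α is a root of g(x) = (x + 15)^3 - 1132 = x^3 + 45x^2 + 675x + 2243. Since g(x) = h(x + 15) where h(x) = x^3 - 1132, and h is irreducible over Q (because 1132 is not a perfect cube, so h has no rational root, and a monic cubic with no rational root is irreducible), g is also irreducible (irreducibility is preserved under the substitution x → x + 15). Hence m_α(x) = x^3 + 45x^2 + 675x + 2243.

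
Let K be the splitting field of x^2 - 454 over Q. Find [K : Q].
[K : Q] = 2

f(x) = x^2 - 454 factors as (x - √454)(x + √454). The splitting field is K = Q(√454). Since 454 is squarefree and > 1, it is not a perfect square, so x^2 - 454 is irreducible over Q and [Q(√454) : Q] = 2. Hence [K : Q] = 2.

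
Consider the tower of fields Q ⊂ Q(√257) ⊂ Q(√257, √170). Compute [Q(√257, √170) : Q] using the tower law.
[Q(√257, √170) : Q] = 4

[Q(√257):Q] = 2 (min poly x^2 - 257, irreducible since 257 is squarefree > 1). For the top step, suppose √170 ∈ Q(√257), say √170 = c + d√257 with c, d ∈ Q. Squaring: 170 = c^2 + 257d^2 + 2cd√257. Since √257 ∉ Q this forces 2cd = 0. If d = 0 then √170 = c ∈ Q, contradicting 170 squarefree > 1. If c = 0 then 170 = 257d^2, so 257·170 = (257d)^2 is a perfect square in Q — but 257·170 = 43690 is not a perfect square (since 257 and 170 are distinct squarefree integers). Contradiction. Hence √170 ∉ Q(√257), so x^2 - 170 stays irreducible over Q(√257) and [Q(√257, √170) : Q(√257)] = 2. By the tower law, [Q(√257, √170) : Q] = 2 · 2 = 4.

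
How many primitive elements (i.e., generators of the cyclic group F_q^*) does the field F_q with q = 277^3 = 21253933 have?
There are φ(21253932) = 5474304 primitive elements

F_q^* is cyclic of order q - 1 = 21253932. A cyclic group of order m has exactly φ(m) generators. Here m = 21253932 = 2^2 · 3^2 · 7 · 19 · 23 · 193, so the number of primitive elements is φ(21253932) = 5474304.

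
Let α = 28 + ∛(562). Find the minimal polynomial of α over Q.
m_α(x) = x^3 - 84x^2 + 2352x - 22514

Set β = α - 28 = ∛(562), so β^3 = 562. Then (α - 28)^3 - 562 = 0, i.e. α is a root of g(x) = (x - 28)^3 - 562 = x^3 - 84x^2 + 2352x - 22514. Since g(x) = h(x - 28) where h(x) = x^3 - 562, and h is irreducible over Q (because 562 is not a perfect cube, so h has no rational root, and a monic cubic with no rational root is irreducible), g is also irreducible (irreducibility is preserved under the substitution x → x - 28). Hence m_α(x) = x^3 - 84x^2 + 2352x - 22514.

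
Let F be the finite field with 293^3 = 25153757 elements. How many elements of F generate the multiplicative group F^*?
There are φ(25153756) = 12404448 primitive elements

F_q^* is cyclic of order q - 1 = 25153756. A cyclic group of order m has exactly φ(m) generators. Here m = 25153756 = 2^2 · 73 · 86143, so the number of primitive elements is φ(25153756) = 12404448.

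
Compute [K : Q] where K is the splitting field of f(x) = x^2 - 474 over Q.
[K : Q] = 2

f(x) = x^2 - 474 factors as (x - √474)(x + √474). The splitting field is K = Q(√474). Since 474 is squarefree and > 1, it is not a perfect square, so x^2 - 474 is irreducible over Q and [Q(√474) : Q] = 2. Hence [K : Q] = 2.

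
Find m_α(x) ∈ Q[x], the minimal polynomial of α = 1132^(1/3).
m_α(x) = x^3 - 1132

α satisfies α^3 = 1132, so x^3 - 1132 annihilates α. By the rational root test, a rational root p/q (in lowest terms) of x^3 - 1132 would satisfy p^3 = 1132 q^3, forcing q = 1 and p^3 = 1132; but 1132 is not a perfect cube, contradiction. A monic cubic over Q with no rational root is irreducible (any nontrivial factorization would include a linear factor). Hence x^3 - 1132 is the minimal polynomial of α, and in particular [Q(α):Q] = 3.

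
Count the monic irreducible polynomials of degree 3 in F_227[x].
There are 3898952 monic irreducible polynomials of degree 3 over F_227

Each element of F_{227^3} that lies in no proper subfield is a root of exactly one monic irreducible of degree 3 over F_227, and each such polynomial has 3 distinct roots in F_{227^3}. By Möbius inversion the count is N_227(3) = (1/3) Σ_{d|3} μ(3/d) · 227^d = (1/3)(μ(3)·227^1 + μ(1)·227^3) = 11696856/3 = 3898952.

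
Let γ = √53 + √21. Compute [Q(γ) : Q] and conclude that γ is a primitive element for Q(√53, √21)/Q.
[Q(γ) : Q] = 4 (equivalently, Q(γ) = Q(√53, √21))

Obviously Q(γ) ⊆ Q(√53, √21), and [Q(√53, √21):Q] = 4 (since 53, 21 are distinct squarefree integers > 1 with 1113 not a perfect square). To show equality we compute the minimal polynomial of γ. From γ = √53 + √21: γ^2 = 53 + 2√(1113) + 21 = 74 + 2√(1113), so γ^2 - 74 = 2√(1113); squaring, (γ^2 - 74)^2 = 4·1113, i.e. γ^4 - 148γ^2 + 5476 - 4452 = 0, i.e. γ^4 - 148γ^2 + 1024 = 0. So γ is a root of x^4 - 148x^2 + 1024. This polynomial is irreducible over Q: it has no rational root (each ±√53 ± √21 is irrational), and any factorization into two quadratics over Q would force √(1113) ∈ Q (pairing opposite roots) or √53, √21 ∈ Q (other pairings), all impossible. Hence [Q(γ):Q] = 4 = [Q(√53, √21):Q], so Q(γ) = Q(√53, √21).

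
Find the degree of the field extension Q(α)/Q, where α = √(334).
[Q(α):Q] = 2

[Q(α):Q] equals the degree of the minimal polynomial of α. Here α^2 = 334 and x^2 - 334 is irreducible (d = 334 is squarefree, ≠ 1, hence not a square), so deg(m_α) = 2. Thus [Q(α):Q] = 2.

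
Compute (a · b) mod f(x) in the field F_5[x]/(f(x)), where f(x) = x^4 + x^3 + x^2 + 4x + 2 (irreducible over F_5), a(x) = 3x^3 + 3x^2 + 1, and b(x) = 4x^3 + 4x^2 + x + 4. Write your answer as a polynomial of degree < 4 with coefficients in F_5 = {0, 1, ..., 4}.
a · b ≡ 3x^3 + 3x^2 + 3x + 2 (mod f(x))

Multiply in F_5[x]: a(x)·b(x) = (3x^3 + 3x^2 + 1)·(4x^3 + 4x^2 + x + 4) = 2x^6 + 4x^5 + 4x^3 + x^2 + x + 4. This has degree ≥ 4, so divide by f(x) over F_5: 2x^6 + 4x^5 + 4x^3 + x^2 + x + 4 = (2x^2 + 2x + 1)·(x^4 + x^3 + x^2 + 4x + 2) + (3x^3 + 3x^2 + 3x + 2). Hence a·b ≡ 3x^3 + 3x^2 + 3x + 2 (mod f). (F_5[x]/(f) is a field with 5^4 = 625 elements since f is irreducible of degree 4.)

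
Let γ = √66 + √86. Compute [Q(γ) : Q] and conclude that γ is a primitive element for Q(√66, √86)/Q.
[Q(γ) : Q] = 4 (equivalently, Q(γ) = Q(√66, √86))

Obviously Q(γ) ⊆ Q(√66, √86), and [Q(√66, √86):Q] = 4 (since 66, 86 are distinct squarefree integers > 1 with 5676 not a perfect square). To show equality we compute the minimal polynomial of γ. From γ = √66 + √86: γ^2 = 66 + 2√(5676) + 86 = 152 + 2√(5676), so γ^2 - 152 = 2√(5676); squaring, (γ^2 - 152)^2 = 4·5676, i.e. γ^4 - 304γ^2 + 23104 - 22704 = 0, i.e. γ^4 - 304γ^2 + 400 = 0. So γ is a root of x^4 - 304x^2 + 400. This polynomial is irreducible over Q: it has no rational root (each ±√66 ± √86 is irrational), and any factorization into two quadratics over Q would force √(5676) ∈ Q (pairing opposite roots) or √66, √86 ∈ Q (other pairings), all impossible. Hence [Q(γ):Q] = 4 = [Q(√66, √86):Q], so Q(γ) = Q(√66, √86).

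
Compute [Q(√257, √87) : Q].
[Q(√257, √87) : Q] = 4

[Q(√257):Q] = 2 (min poly x^2 - 257, irreducible since 257 is squarefree > 1). For the top step, suppose √87 ∈ Q(√257), say √87 = c + d√257 with c, d ∈ Q. Squaring: 87 = c^2 + 257d^2 + 2cd√257. Since √257 ∉ Q this forces 2cd = 0. If d = 0 then √87 = c ∈ Q, contradicting 87 squarefree > 1. If c = 0 then 87 = 257d^2, so 257·87 = (257d)^2 is a perfect square in Q — but 257·87 = 22359 is not a perfect square (since 257 and 87 are distinct squarefree integers). Contradiction. Hence √87 ∉ Q(√257), so x^2 - 87 stays irreducible over Q(√257) and [Q(√257, √87) : Q(√257)] = 2. By the tower law, [Q(√257, √87) : Q] = 2 · 2 = 4.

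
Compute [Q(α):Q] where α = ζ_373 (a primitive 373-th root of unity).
[Q(α):Q] = 372

The minimal polynomial of ζ_373 over Q is the 373-th cyclotomic polynomial Φ_373(x), which is irreducible over Q and has degree φ(373) = 372. Hence [Q(α):Q] = φ(373) = 372.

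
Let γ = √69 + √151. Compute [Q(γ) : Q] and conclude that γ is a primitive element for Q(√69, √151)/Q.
[Q(γ) : Q] = 4 (equivalently, Q(γ) = Q(√69, √151))

Obviously Q(γ) ⊆ Q(√69, √151), and [Q(√69, √151):Q] = 4 (since 69, 151 are distinct squarefree integers > 1 with 10419 not a perfect square). To show equality we compute the minimal polynomial of γ. From γ = √69 + √151: γ^2 = 69 + 2√(10419) + 151 = 220 + 2√(10419), so γ^2 - 220 = 2√(10419); squaring, (γ^2 - 220)^2 = 4·10419, i.e. γ^4 - 440γ^2 + 48400 - 41676 = 0, i.e. γ^4 - 440γ^2 + 6724 = 0. So γ is a root of x^4 - 440x^2 + 6724. This polynomial is irreducible over Q: it has no rational root (each ±√69 ± √151 is irrational), and any factorization into two quadratics over Q would force √(10419) ∈ Q (pairing opposite roots) or √69, √151 ∈ Q (other pairings), all impossible. Hence [Q(γ):Q] = 4 = [Q(√69, √151):Q], so Q(γ) = Q(√69, √151).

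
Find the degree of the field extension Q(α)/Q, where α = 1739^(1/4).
[Q(α):Q] = 4

α is a root of x^4 - 1739. By Eisenstein's criterion at the prime p = 37 (which divides the constant term 1739 but p^2 = 1369 does not, since 1739 is squarefree), x^4 - 1739 is irreducible over Q. Hence [Q(α):Q] = 4.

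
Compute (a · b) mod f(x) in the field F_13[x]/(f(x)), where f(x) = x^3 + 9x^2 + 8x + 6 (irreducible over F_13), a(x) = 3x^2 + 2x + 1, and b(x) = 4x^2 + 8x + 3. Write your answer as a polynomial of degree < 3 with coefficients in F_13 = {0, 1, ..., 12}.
a · b ≡ 6x^2 + 4x + 4 (mod f(x))

Multiply in F_13[x]: a(x)·b(x) = (3x^2 + 2x + 1)·(4x^2 + 8x + 3) = 12x^4 + 6x^3 + 3x^2 + x + 3. This has degree ≥ 3, so divide by f(x) over F_13: 12x^4 + 6x^3 + 3x^2 + x + 3 = (12x + 2)·(x^3 + 9x^2 + 8x + 6) + (6x^2 + 4x + 4). Hence a·b ≡ 6x^2 + 4x + 4 (mod f). (F_13[x]/(f) is a field with 13^3 = 2197 elements since f is irreducible of degree 3.)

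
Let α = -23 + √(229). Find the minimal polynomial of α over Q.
m_α(x) = x^2 + 46x + 300

From α + 23 = √(229), squaring gives (α + 23)^2 = 229, i.e. α^2 + 46α + 529 = 229, so α^2 + 46α + 300 = 0. The discriminant of x^2 + 46x + 300 is (46)^2 - 4·(300) = 2116 - 1200 = 916, and 4·(229) is not a perfect square in Q since 229 is squarefree and ≠ 1. Hence x^2 + 46x + 300 is irreducible over Q and is the minimal polynomial of α.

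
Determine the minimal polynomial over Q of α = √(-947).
m_α(x) = x^2 + 947

α satisfies α^2 + 947 = 0, so x^2 + 947 annihilates α. Since d = -947 is squarefree and ≠ 1, it is not a perfect square in Q, so x^2 + 947 has no rational root and is therefore irreducible over Q (a degree-2 polynomial over a field is irreducible iff it has no root). Hence m_α(x) = x^2 + 947.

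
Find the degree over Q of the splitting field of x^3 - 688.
[K : Q] = 6

The roots of x^3 - 688 are ∛688, ω∛688, ω^2∛688 where ω = e^(2πi/3) is a primitive cube root of unity, so K = Q(∛688, ω). Now [Q(∛688):Q] = 3 (since 688 is not a perfect cube, x^3 - 688 is irreducible) and [Q(ω):Q] = 2. Both 2 and 3 divide [K:Q], and [K:Q] ≤ 3·2 = 6, so [K:Q] = 6. (Equivalently: Q(∛688) ⊂ R but ω ∉ R, so [K : Q(∛688)] = 2.)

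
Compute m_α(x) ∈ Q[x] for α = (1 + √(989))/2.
m_α(x) = x^2 - x - 247

From 2α - 1 = √(989), squaring gives (2α - 1)^2 = 989, i.e. 4α^2 - 4α + 1 = 989, so α^2 - α + (1 - 989)/4 = 0. Since 989 ≡ 1 (mod 4), (1 - 989)/4 = -247 ∈ Z. The polynomial x^2 - x - 247 has discriminant 1 - 4·(-247) = 989, which is not a perfect square in Q (d = 989 is squarefree and ≠ 1), so x^2 - x - 247 is irreducible over Q. It is the minimal polynomial of α.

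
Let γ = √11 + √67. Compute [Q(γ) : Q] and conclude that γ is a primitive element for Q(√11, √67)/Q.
[Q(γ) : Q] = 4 (equivalently, Q(γ) = Q(√11, √67))

Obviously Q(γ) ⊆ Q(√11, √67), and [Q(√11, √67):Q] = 4 (since 11, 67 are distinct squarefree integers > 1 with 737 not a perfect square). To show equality we compute the minimal polynomial of γ. From γ = √11 + √67: γ^2 = 11 + 2√(737) + 67 = 78 + 2√(737), so γ^2 - 78 = 2√(737); squaring, (γ^2 - 78)^2 = 4·737, i.e. γ^4 - 156γ^2 + 6084 - 2948 = 0, i.e. γ^4 - 156γ^2 + 3136 = 0. So γ is a root of x^4 - 156x^2 + 3136. This polynomial is irreducible over Q: it has no rational root (each ±√11 ± √67 is irrational), and any factorization into two quadratics over Q would force √(737) ∈ Q (pairing opposite roots) or √11, √67 ∈ Q (other pairings), all impossible. Hence [Q(γ):Q] = 4 = [Q(√11, √67):Q], so Q(γ) = Q(√11, √67).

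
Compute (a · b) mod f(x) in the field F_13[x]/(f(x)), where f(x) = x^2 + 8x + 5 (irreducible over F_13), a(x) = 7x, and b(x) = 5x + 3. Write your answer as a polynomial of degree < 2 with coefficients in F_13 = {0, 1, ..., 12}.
a · b ≡ x + 7 (mod f(x))

Multiply in F_13[x]: a(x)·b(x) = (7x)·(5x + 3) = 9x^2 + 8x. This has degree ≥ 2, so divide by f(x) over F_13: 9x^2 + 8x = (9)·(x^2 + 8x + 5) + (x + 7). Hence a·b ≡ x + 7 (mod f). (F_13[x]/(f) is a field with 13^2 = 169 elements since f is irreducible of degree 2.)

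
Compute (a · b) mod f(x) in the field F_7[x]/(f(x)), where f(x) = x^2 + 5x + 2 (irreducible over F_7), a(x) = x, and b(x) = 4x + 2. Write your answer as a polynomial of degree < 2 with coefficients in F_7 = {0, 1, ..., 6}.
a · b ≡ 3x + 6 (mod f(x))

Multiply in F_7[x]: a(x)·b(x) = (x)·(4x + 2) = 4x^2 + 2x. This has degree ≥ 2, so divide by f(x) over F_7: 4x^2 + 2x = (4)·(x^2 + 5x + 2) + (3x + 6). Hence a·b ≡ 3x + 6 (mod f). (F_7[x]/(f) is a field with 7^2 = 49 elements since f is irreducible of degree 2.)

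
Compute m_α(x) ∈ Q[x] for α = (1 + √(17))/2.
m_α(x) = x^2 - x - 4

From 2α - 1 = √(17), squaring gives (2α - 1)^2 = 17, i.e. 4α^2 - 4α + 1 = 17, so α^2 - α + (1 - 17)/4 = 0. Since 17 ≡ 1 (mod 4), (1 - 17)/4 = -4 ∈ Z. The polynomial x^2 - x - 4 has discriminant 1 - 4·(-4) = 17, which is not a perfect square in Q (d = 17 is squarefree and ≠ 1), so x^2 - x - 4 is irreducible over Q. It is the minimal polynomial of α.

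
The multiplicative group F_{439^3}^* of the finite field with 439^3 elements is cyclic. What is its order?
|F_{439^3}^*| = 84604518

F_{439^3} has 439^3 = 84604519 elements; its multiplicative group consists of all nonzero elements, so |F_{439^3}^*| = 84604519 - 1 = 84604518. (It is cyclic since any finite subgroup of the multiplicative group of a field is cyclic.)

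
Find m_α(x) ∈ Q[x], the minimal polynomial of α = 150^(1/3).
m_α(x) = x^3 - 150

α satisfies α^3 = 150, so x^3 - 150 annihilates α. By the rational root test, a rational root p/q (in lowest terms) of x^3 - 150 would satisfy p^3 = 150 q^3, forcing q = 1 and p^3 = 150; but 150 is not a perfect cube, contradiction. A monic cubic over Q with no rational root is irreducible (any nontrivial factorization would include a linear factor). Hence x^3 - 150 is the minimal polynomial of α, and in particular [Q(α):Q] = 3.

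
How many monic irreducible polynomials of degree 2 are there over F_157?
There are 12246 monic irreducible polynomials of degree 2 over F_157

Each element of F_{157^2} that lies in no proper subfield is a root of exactly one monic irreducible of degree 2 over F_157, and each such polynomial has 2 distinct roots in F_{157^2}. By Möbius inversion the count is N_157(2) = (1/2) Σ_{d|2} μ(2/d) · 157^d = (1/2)(μ(2)·157^1 + μ(1)·157^2) = 24492/2 = 12246.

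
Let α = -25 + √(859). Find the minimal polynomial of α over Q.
m_α(x) = x^2 + 50x - 234

From α + 25 = √(859), squaring gives (α + 25)^2 = 859, i.e. α^2 + 50α + 625 = 859, so α^2 + 50α - 234 = 0. The discriminant of x^2 + 50x - 234 is (50)^2 - 4·(-234) = 2500 + 936 = 3436, and 4·(859) is not a perfect square in Q since 859 is squarefree and ≠ 1. Hence x^2 + 50x - 234 is irreducible over Q and is the minimal polynomial of α.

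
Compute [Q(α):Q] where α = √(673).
[Q(α):Q] = 2

[Q(α):Q] equals the degree of the minimal polynomial of α. Here α^2 = 673 and x^2 - 673 is irreducible (d = 673 is squarefree, ≠ 1, hence not a square), so deg(m_α) = 2. Thus [Q(α):Q] = 2.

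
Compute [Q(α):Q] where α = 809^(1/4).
[Q(α):Q] = 4

α is a root of x^4 - 809. By Eisenstein's criterion at the prime p = 809 (which divides the constant term 809 but p^2 = 654481 does not, since 809 is squarefree), x^4 - 809 is irreducible over Q. Hence [Q(α):Q] = 4.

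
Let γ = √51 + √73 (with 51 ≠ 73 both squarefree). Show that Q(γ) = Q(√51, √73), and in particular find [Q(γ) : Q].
[Q(γ) : Q] = 4 (equivalently, Q(γ) = Q(√51, √73))

Obviously Q(γ) ⊆ Q(√51, √73), and [Q(√51, √73):Q] = 4 (since 51, 73 are distinct squarefree integers > 1 with 3723 not a perfect square). To show equality we compute the minimal polynomial of γ. From γ = √51 + √73: γ^2 = 51 + 2√(3723) + 73 = 124 + 2√(3723), so γ^2 - 124 = 2√(3723); squaring, (γ^2 - 124)^2 = 4·3723, i.e. γ^4 - 248γ^2 + 15376 - 14892 = 0, i.e. γ^4 - 248γ^2 + 484 = 0. So γ is a root of x^4 - 248x^2 + 484. This polynomial is irreducible over Q: it has no rational root (each ±√51 ± √73 is irrational), and any factorization into two quadratics over Q would force √(3723) ∈ Q (pairing opposite roots) or √51, √73 ∈ Q (other pairings), all impossible. Hence [Q(γ):Q] = 4 = [Q(√51, √73):Q], so Q(γ) = Q(√51, √73).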